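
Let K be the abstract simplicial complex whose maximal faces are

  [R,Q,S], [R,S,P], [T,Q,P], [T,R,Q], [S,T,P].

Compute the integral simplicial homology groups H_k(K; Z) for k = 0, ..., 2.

H_0 = Z,  H_1 = Z,  H_2 = 0.

We work with the vertex ordering P < Q < R < S < T. The simplices of K, each written with vertices in increasing order, are:

  0-simplices (5): P, Q, R, S, T
  1-simplices (10): PQ, PR, PS, PT, QR, QS, QT, RS, RT, ST
  2-simplices (5): PQT, PRS, PST, QRS, QRT

so the chain groups are C_0 ≅ Z^5, C_1 ≅ Z^10, C_2 ≅ Z^5.

Boundary ∂_1: C_1 → C_0 maps an edge to its endpoints' difference, ∂[p,q] = q − p. For instance
  ∂PS = S − P.
The 5×10 boundary matrix has rank 4 and Smith normal form diag(1,1,1,1).

The boundary map ∂_2: C_2 → C_1 sends each 2-simplex [p,q,r] to [q,r] − [p,r] + [p,q]. For instance
  ∂PQT = QT − PT + PQ,
  ∂QRS = RS − QS + QR.
As a 10×5 matrix over Z this has rank 5, with invariant factors (1,1,1,1,1).

Now H_k = ker ∂_k / im ∂_{k+1}, so:

  H_0: rank C_0 − rank ∂_1 = 5 − 4 = 1, and the invariant factors of ∂_1 are all 1, so H_0 ≅ Z.
  H_1: rank ker ∂_1 − rank ∂_2 = (10 − 4) − 5 = 1, and the invariant factors of ∂_2 are all 1, so H_1 ≅ Z.
  H_2: rank ker ∂_2 − rank ∂_3 = (5 − 5) − 0 = 0, and there is no ∂_3, so H_2 ≅ 0.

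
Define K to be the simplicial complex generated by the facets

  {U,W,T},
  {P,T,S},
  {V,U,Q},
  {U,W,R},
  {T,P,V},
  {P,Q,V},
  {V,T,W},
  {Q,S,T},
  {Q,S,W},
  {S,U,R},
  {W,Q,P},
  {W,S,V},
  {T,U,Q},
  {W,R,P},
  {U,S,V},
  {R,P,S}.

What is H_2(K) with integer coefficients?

H_2 = Z.

We work with the vertex ordering P < Q < R < S < T < U < V < W. The simplices of K, each written with vertices in increasing order, are:

  0-simplices (8): P, Q, R, S, T, U, V, W
  1-simplices (24): PQ, PR, PS, PT, PV, PW, QS, QT, QU, QV, QW, RS, RU, RW, ST, SU, SV, SW, TU, TV, TW, UV, UW, VW
  2-simplices (16): PQV, PQW, PRS, PRW, PST, PTV, QST, QSW, QTU, QUV, RSU, RUW, SUV, SVW, TUW, TVW

giving chain groups C_0 ≅ Z^8, C_1 ≅ Z^24, C_2 ≅ Z^16.

Boundary ∂_1: C_1 → C_0 sends each edge [p,q] (with p < q) to q − p. For instance
  ∂QT = T − Q.
This gives a 8×24 integer matrix of rank 7; reducing to Smith normal form yields diagonal entries (1,1,1,1,1,1,1).

∂_2: C_2 → C_1 sends each 2-simplex [p,q,r] to [q,r] − [p,r] + [p,q]. For instance
  ∂QSW = SW − QW + QS,
  ∂TVW = VW − TW + TV.
This gives a 24×16 integer matrix of rank 15; reducing to Smith normal form yields diagonal entries (1,1,1,1,1,1,1,1,1,1,1,1,1,1,1).

Computing H_k = (kernel of ∂_k) / (image of ∂_{k+1}):

  H_2: rank ker ∂_2 − rank ∂_3 = (16 − 15) − 0 = 1, and there is no ∂_3, so H_2 = Z.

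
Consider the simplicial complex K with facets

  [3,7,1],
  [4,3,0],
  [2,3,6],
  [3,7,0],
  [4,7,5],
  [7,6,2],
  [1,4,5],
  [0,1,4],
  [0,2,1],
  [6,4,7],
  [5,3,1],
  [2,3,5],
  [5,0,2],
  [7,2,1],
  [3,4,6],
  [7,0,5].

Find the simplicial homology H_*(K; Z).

K has 8 vertices, 24 edges, 16 triangles.
rank ∂_0 = 0, rank ∂_1 = 7 ⇒ b_0 = 8 − 0 − 7 = 1; all invariant factors of ∂_1 are 1 so no torsion. So H_0 = Z.
rank ∂_1 = 7, rank ∂_2 = 15 ⇒ b_1 = 24 − 7 − 15 = 2; all invariant factors of ∂_2 are 1 so no torsion. So H_1 = Z^2.
rank ∂_2 = 15, rank ∂_3 = 0 ⇒ b_2 = 16 − 15 − 0 = 1. So H_2 = Z.

H_0 ≅ Z,  H_1 ≅ Z^2,  H_2 ≅ Z.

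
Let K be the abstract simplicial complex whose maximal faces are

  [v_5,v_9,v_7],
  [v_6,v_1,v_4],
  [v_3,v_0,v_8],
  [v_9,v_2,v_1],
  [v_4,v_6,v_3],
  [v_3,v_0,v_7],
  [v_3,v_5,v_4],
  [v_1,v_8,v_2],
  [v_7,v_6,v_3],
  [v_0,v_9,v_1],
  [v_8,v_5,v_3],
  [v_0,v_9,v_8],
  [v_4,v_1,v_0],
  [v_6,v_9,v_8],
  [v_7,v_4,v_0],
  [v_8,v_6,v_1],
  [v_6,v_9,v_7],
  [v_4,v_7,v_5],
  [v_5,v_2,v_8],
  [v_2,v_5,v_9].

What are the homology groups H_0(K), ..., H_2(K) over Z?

H_0 = Z,  H_1 = Z × Z/2,  H_2 = 0.

Fix the vertex order v_0 < v_1 < v_2 < v_3 < v_4 < v_5 < v_6 < v_7 < v_8 < v_9 and write every simplex with vertices in increasing order. Then dim K = 2 and the simplices of K are:

  0-simplices (10): [v_0], [v_1], [v_2], [v_3], [v_4], [v_5], [v_6], [v_7], [v_8], [v_9]
  1-simplices (30): (30 of them)
  2-simplices (20): (20 of them)

Hence C_0 ≅ Z^10, C_1 ≅ Z^30, C_2 ≅ Z^20.

∂_1: C_1 → C_0 sends each edge [p,q] (with p < q) to q − p. For instance
  ∂[v_6,v_9] = [v_9] − [v_6].
This gives a 10×30 integer matrix of rank 9; reducing to Smith normal form yields diagonal entries (1,1,1,1,1,1,1,1,1).

The boundary map ∂_2: C_2 → C_1 acts by ∂[p,q,r] = [q,r] − [p,r] + [p,q]. For instance
  ∂[v_0,v_3,v_7] = [v_3,v_7] − [v_0,v_7] + [v_0,v_3],
  ∂[v_4,v_5,v_7] = [v_5,v_7] − [v_4,v_7] + [v_4,v_5].
This gives a 30×20 integer matrix of rank 20; reducing to Smith normal form yields diagonal entries (1,1,1,1,1,1,1,1,1,1,1,1,1,1,1,1,1,1,1,2).

Now H_k = ker ∂_k / im ∂_{k+1}, so:

  H_0: rank C_0 − rank ∂_1 = 10 − 9 = 1, and the invariant factors of ∂_1 are all 1, so H_0 = Z.
  H_1: rank ker ∂_1 − rank ∂_2 = (30 − 9) − 20 = 1, and ∂_2 has invariant factor 2 > 1, so H_1 = Z × Z/2.
  H_2: rank ker ∂_2 − rank ∂_3 = (20 − 20) − 0 = 0, and there is no ∂_3, so H_2 = 0.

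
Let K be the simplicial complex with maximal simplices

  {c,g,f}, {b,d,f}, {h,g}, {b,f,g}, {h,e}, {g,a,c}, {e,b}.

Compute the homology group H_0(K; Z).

Take the total order a < b < c < d < e < f < g < h on the vertex set. Then K (dimension 2) consists of the simplices:

  0-simplices (8): a, b, c, d, e, f, g, h
  1-simplices (12): ac, ag, bd, be, bf, bg, cf, cg, df, eh, fg, gh
  2-simplices (4): acg, bdf, bfg, cfg

Hence C_0 ≅ Z^8, C_1 ≅ Z^12, C_2 ≅ Z^4.

Boundary ∂_1: C_1 → C_0 sends each edge [p,q] (with p < q) to q − p. For instance
  ∂bf = f − b.
This gives a 8×12 integer matrix of rank 7; reducing to Smith normal form yields diagonal entries (1,1,1,1,1,1,1).

Boundary ∂_2: C_2 → C_1 sends each 2-simplex [p,q,r] to [q,r] − [p,r] + [p,q]. For instance
  ∂acg = cg − ag + ac,
  ∂bdf = df − bf + bd.
The 12×4 boundary matrix has rank 4 and Smith normal form diag(1,1,1,1).

Computing H_k = (kernel of ∂_k) / (image of ∂_{k+1}):

  H_0: rank C_0 − rank ∂_1 = 8 − 7 = 1, and the invariant factors of ∂_1 are all 1, so H_0 ≅ Z.

H_0 ≅ Z.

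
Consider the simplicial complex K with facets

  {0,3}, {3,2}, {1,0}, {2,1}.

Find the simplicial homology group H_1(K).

Order the vertices as 0 < 1 < 2 < 3. Listing each simplex with vertices in this order, K has dimension 1 with simplices:

  0-simplices (4): [0], [1], [2], [3]
  1-simplices (4): [0,1], [0,3], [1,2], [2,3]

giving chain groups C_0 ≅ Z^4, C_1 ≅ Z^4.

The boundary map ∂_1: C_1 → C_0 is given by ∂[p,q] = [q] − [p].
This gives a 4×4 integer matrix of rank 3; reducing to Smith normal form yields diagonal entries (1,1,1).

From H_k ≅ ker(∂_k) / im(∂_{k+1}) we obtain:

  H_1: rank ker ∂_1 − rank ∂_2 = (4 − 3) − 0 = 1, and there is no ∂_2, so H_1 = Z.

H_1 ≅ Z.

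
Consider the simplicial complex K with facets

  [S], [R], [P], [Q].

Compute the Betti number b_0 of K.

b_0 = 4.

Take the total order P < Q < R < S on the vertex set. Then K (dimension 0) consists of the simplices:

  0-simplices (4): P, Q, R, S

giving chain groups C_0 ≅ Z^4.

From H_k ≅ ker(∂_k) / im(∂_{k+1}) we obtain:

  H_0: rank C_0 − rank ∂_1 = 4 − 0 = 4, and there is no ∂_1, so H_0 = Z^4.

Hence the Betti numbers are b_0 = 4.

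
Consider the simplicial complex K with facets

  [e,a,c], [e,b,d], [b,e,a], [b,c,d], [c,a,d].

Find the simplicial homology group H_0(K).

H_0 = Z.

Take the total order a < b < c < d < e on the vertex set. Then K (dimension 2) consists of the simplices:

  0-simplices (5): a, b, c, d, e
  1-simplices (10): ab, ac, ad, ae, bc, bd, be, cd, ce, de
  2-simplices (5): abe, acd, ace, bcd, bde

giving chain groups C_0 ≅ Z^5, C_1 ≅ Z^10, C_2 ≅ Z^5.

Boundary ∂_1: C_1 → C_0 sends each edge [p,q] (with p < q) to q − p. For instance
  ∂de = e − d.
The resulting 5×10 matrix has rank 4, and its Smith normal form has invariant factors (1,1,1,1).

Boundary ∂_2: C_2 → C_1 sends each 2-simplex [p,q,r] to [q,r] − [p,r] + [p,q]. For instance
  ∂bcd = cd − bd + bc,
  ∂abe = be − ae + ab.
The resulting 10×5 matrix has rank 5, and its Smith normal form has invariant factors (1,1,1,1,1).

Reading off H_k = ker ∂_k / im ∂_{k+1}:

  H_0: rank C_0 − rank ∂_1 = 5 − 4 = 1, and the invariant factors of ∂_1 are all 1, so H_0 = Z.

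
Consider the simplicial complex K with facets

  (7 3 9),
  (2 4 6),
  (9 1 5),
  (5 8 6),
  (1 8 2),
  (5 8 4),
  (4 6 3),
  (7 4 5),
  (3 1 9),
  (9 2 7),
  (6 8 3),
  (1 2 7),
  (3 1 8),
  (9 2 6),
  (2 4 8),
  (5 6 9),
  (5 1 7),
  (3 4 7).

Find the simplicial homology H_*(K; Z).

Take the total order 1 < 2 < 3 < 4 < 5 < 6 < 7 < 8 < 9 on the vertex set. Then K (dimension 2) consists of the simplices:

  0-simplices (9): [1], [2], [3], [4], [5], [6], [7], [8], [9]
  1-simplices (27): (27 of them)
  2-simplices (18): [1,2,7], [1,2,8], [1,3,8], [1,3,9], [1,5,7], [1,5,9], [2,4,6], [2,4,8], [2,6,9], [2,7,9], [3,4,6], [3,4,7], [3,6,8], [3,7,9], [4,5,7], [4,5,8], [5,6,8], [5,6,9]

so the chain groups are C_0 ≅ Z^9, C_1 ≅ Z^27, C_2 ≅ Z^18.

∂_1: C_1 → C_0 maps an edge to its endpoints' difference, ∂[p,q] = q − p. For instance
  ∂[6,9] = [9] − [6].
The 9×27 boundary matrix has rank 8 and Smith normal form diag(1,1,1,1,1,1,1,1).

The boundary map ∂_2: C_2 → C_1 sends each 2-simplex [p,q,r] to [q,r] − [p,r] + [p,q]. For instance
  ∂[3,7,9] = [7,9] − [3,9] + [3,7],
  ∂[3,6,8] = [6,8] − [3,8] + [3,6].
As a 27×18 matrix over Z this has rank 18, with invariant factors (1,1,1,1,1,1,1,1,1,1,1,1,1,1,1,1,1,2).

Now H_k = ker ∂_k / im ∂_{k+1}, so:

  H_0: rank C_0 − rank ∂_1 = 9 − 8 = 1, and the invariant factors of ∂_1 are all 1, so H_0 ≅ Z.
  H_1: rank ker ∂_1 − rank ∂_2 = (27 − 8) − 18 = 1, and ∂_2 has invariant factor 2 > 1, so H_1 ≅ Z ⊕ Z/2.
  H_2: rank ker ∂_2 − rank ∂_3 = (18 − 18) − 0 = 0, and there is no ∂_3, so H_2 ≅ 0.

(K is a triangulation of the Klein bottle.)

H_0 = Z,  H_1 = Z ⊕ Z/2,  H_2 = 0.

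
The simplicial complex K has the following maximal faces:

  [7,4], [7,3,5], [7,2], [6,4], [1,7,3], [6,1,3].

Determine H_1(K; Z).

H_1 ≅ Z.

Fix the vertex order 1 < 2 < 3 < 4 < 5 < 6 < 7 and write every simplex with vertices in increasing order. Then dim K = 2 and the simplices of K are:

  0-simplices (7): [1], [2], [3], [4], [5], [6], [7]
  1-simplices (10): [1,3], [1,6], [1,7], [2,7], [3,5], [3,6], [3,7], [4,6], [4,7], [5,7]
  2-simplices (3): [1,3,6], [1,3,7], [3,5,7]

Hence C_0 ≅ Z^7, C_1 ≅ Z^10, C_2 ≅ Z^3.

The boundary map ∂_1: C_1 → C_0 maps an edge to its endpoints' difference, ∂[p,q] = q − p.
The 7×10 boundary matrix has rank 6 and Smith normal form diag(1,1,1,1,1,1).

∂_2: C_2 → C_1 sends each 2-simplex [p,q,r] to [q,r] − [p,r] + [p,q]. For instance
  ∂[1,3,7] = [3,7] − [1,7] + [1,3],
  ∂[3,5,7] = [5,7] − [3,7] + [3,5].
As a 10×3 matrix over Z this has rank 3, with invariant factors (1,1,1).

Computing H_k = (kernel of ∂_k) / (image of ∂_{k+1}):

  H_1: rank ker ∂_1 − rank ∂_2 = (10 − 6) − 3 = 1, and the invariant factors of ∂_2 are all 1, so H_1 = Z.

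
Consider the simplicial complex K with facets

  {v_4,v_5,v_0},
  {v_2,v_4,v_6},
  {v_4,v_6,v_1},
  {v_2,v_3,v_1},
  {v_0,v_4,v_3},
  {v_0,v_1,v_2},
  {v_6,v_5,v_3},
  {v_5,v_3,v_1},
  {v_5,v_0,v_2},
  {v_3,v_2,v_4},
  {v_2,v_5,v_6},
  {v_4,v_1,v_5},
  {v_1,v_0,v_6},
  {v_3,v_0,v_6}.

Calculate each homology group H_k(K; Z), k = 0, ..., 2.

Fix the vertex order v_0 < v_1 < v_2 < v_3 < v_4 < v_5 < v_6 and write every simplex with vertices in increasing order. Then dim K = 2 and the simplices of K are:

  0-simplices (7): [v_0], [v_1], [v_2], [v_3], [v_4], [v_5], [v_6]
  1-simplices (21): (21 of them)
  2-simplices (14): (14 of them)

so the chain groups are C_0 ≅ Z^7, C_1 ≅ Z^21, C_2 ≅ Z^14.

∂_1: C_1 → C_0 sends each edge [p,q] (with p < q) to q − p.
As a 7×21 matrix over Z this has rank 6, with invariant factors (1,1,1,1,1,1).

Boundary ∂_2: C_2 → C_1 sends each 2-simplex [p,q,r] to [q,r] − [p,r] + [p,q]. For instance
  ∂[v_0,v_1,v_6] = [v_1,v_6] − [v_0,v_6] + [v_0,v_1],
  ∂[v_0,v_3,v_4] = [v_3,v_4] − [v_0,v_4] + [v_0,v_3].
This gives a 21×14 integer matrix of rank 13; reducing to Smith normal form yields diagonal entries (1,1,1,1,1,1,1,1,1,1,1,1,1).

Reading off H_k = ker ∂_k / im ∂_{k+1}:

  H_0: rank C_0 − rank ∂_1 = 7 − 6 = 1, and the invariant factors of ∂_1 are all 1, so H_0 = Z.
  H_1: rank ker ∂_1 − rank ∂_2 = (21 − 6) − 13 = 2, and the invariant factors of ∂_2 are all 1, so H_1 = Z^2.
  H_2: rank ker ∂_2 − rank ∂_3 = (14 − 13) − 0 = 1, and there is no ∂_3, so H_2 = Z.

H_0 = Z,  H_1 = Z^2,  H_2 = Z.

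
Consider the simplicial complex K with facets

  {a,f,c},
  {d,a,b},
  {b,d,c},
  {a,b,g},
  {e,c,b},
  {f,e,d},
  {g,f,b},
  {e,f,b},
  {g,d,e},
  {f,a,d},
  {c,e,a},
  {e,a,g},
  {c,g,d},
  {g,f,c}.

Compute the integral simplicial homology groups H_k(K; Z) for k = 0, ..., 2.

H_0 = Z,  H_1 = Z^2,  H_2 = Z.

We work with the vertex ordering a < b < c < d < e < f < g. The simplices of K, each written with vertices in increasing order, are:

  0-simplices (7): a, b, c, d, e, f, g
  1-simplices (21): ab, ac, ad, ae, af, ag, bc, bd, be, bf, bg, cd, ce, cf, cg, de, df, dg, ef, eg, fg
  2-simplices (14): abd, abg, ace, acf, adf, aeg, bcd, bce, bef, bfg, cdg, cfg, def, deg

giving chain groups C_0 ≅ Z^7, C_1 ≅ Z^21, C_2 ≅ Z^14.

Boundary ∂_1: C_1 → C_0 is given by ∂[p,q] = [q] − [p]. For instance
  ∂ag = g − a.
As a 7×21 matrix over Z this has rank 6, with invariant factors (1,1,1,1,1,1).

The boundary map ∂_2: C_2 → C_1 maps a triangle to the signed sum of its edges. For instance
  ∂deg = eg − dg + de,
  ∂abg = bg − ag + ab.
The resulting 21×14 matrix has rank 13, and its Smith normal form has invariant factors (1,1,1,1,1,1,1,1,1,1,1,1,1).

Reading off H_k = ker ∂_k / im ∂_{k+1}:

  H_0: rank C_0 − rank ∂_1 = 7 − 6 = 1, and the invariant factors of ∂_1 are all 1, so H_0 ≅ Z.
  H_1: rank ker ∂_1 − rank ∂_2 = (21 − 6) − 13 = 2, and the invariant factors of ∂_2 are all 1, so H_1 ≅ Z^2.
  H_2: rank ker ∂_2 − rank ∂_3 = (14 − 13) − 0 = 1, and there is no ∂_3, so H_2 ≅ Z.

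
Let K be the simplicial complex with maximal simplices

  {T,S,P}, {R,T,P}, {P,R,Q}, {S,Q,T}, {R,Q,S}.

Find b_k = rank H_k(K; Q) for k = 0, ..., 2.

K has 5 vertices, 10 edges, 5 triangles.
rank ∂_0 = 0, rank ∂_1 = 4 ⇒ b_0 = 5 − 0 − 4 = 1; all invariant factors of ∂_1 are 1 so no torsion. So H_0 = Z.
rank ∂_1 = 4, rank ∂_2 = 5 ⇒ b_1 = 10 − 4 − 5 = 1; all invariant factors of ∂_2 are 1 so no torsion. So H_1 = Z.
rank ∂_2 = 5, rank ∂_3 = 0 ⇒ b_2 = 5 − 5 − 0 = 0. So H_2 = 0.

b_0 = 1, b_1 = 1, b_2 = 0.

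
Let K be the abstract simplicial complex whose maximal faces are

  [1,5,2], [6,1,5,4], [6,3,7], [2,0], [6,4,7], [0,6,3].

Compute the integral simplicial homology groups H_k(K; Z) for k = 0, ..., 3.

K has 8 vertices, 15 edges, 8 triangles, 1 3-simplex.
rank ∂_0 = 0, rank ∂_1 = 7 ⇒ b_0 = 8 − 0 − 7 = 1; all invariant factors of ∂_1 are 1 so no torsion. So H_0 ≅ Z.
rank ∂_1 = 7, rank ∂_2 = 7 ⇒ b_1 = 15 − 7 − 7 = 1; all invariant factors of ∂_2 are 1 so no torsion. So H_1 ≅ Z.
rank ∂_2 = 7, rank ∂_3 = 1 ⇒ b_2 = 8 − 7 − 1 = 0; all invariant factors of ∂_3 are 1 so no torsion. So H_2 ≅ 0.
rank ∂_3 = 1, rank ∂_4 = 0 ⇒ b_3 = 1 − 1 − 0 = 0. So H_3 ≅ 0.

H_0 = Z,  H_1 = Z,  H_2 = 0,  H_3 = 0.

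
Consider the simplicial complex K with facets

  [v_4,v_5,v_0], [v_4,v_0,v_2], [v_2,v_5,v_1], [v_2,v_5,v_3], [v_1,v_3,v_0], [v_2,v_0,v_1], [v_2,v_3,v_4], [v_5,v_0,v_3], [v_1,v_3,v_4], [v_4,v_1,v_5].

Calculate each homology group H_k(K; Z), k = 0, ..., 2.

Fix the vertex order v_0 < v_1 < v_2 < v_3 < v_4 < v_5 and write every simplex with vertices in increasing order. Then dim K = 2 and the simplices of K are:

  0-simplices (6): [v_0], [v_1], [v_2], [v_3], [v_4], [v_5]
  1-simplices (15): (15 of them)
  2-simplices (10): [v_0,v_1,v_2], [v_0,v_1,v_3], [v_0,v_2,v_4], [v_0,v_3,v_5], [v_0,v_4,v_5], [v_1,v_2,v_5], [v_1,v_3,v_4], [v_1,v_4,v_5], [v_2,v_3,v_4], [v_2,v_3,v_5]

so the chain groups are C_0 ≅ Z^6, C_1 ≅ Z^15, C_2 ≅ Z^10.

Boundary ∂_1: C_1 → C_0 sends each edge [p,q] (with p < q) to q − p.
The 6×15 boundary matrix has rank 5 and Smith normal form diag(1,1,1,1,1).

The boundary map ∂_2: C_2 → C_1 maps a triangle to the signed sum of its edges. For instance
  ∂[v_2,v_3,v_5] = [v_3,v_5] − [v_2,v_5] + [v_2,v_3],
  ∂[v_0,v_2,v_4] = [v_2,v_4] − [v_0,v_4] + [v_0,v_2].
This gives a 15×10 integer matrix of rank 10; reducing to Smith normal form yields diagonal entries (1,1,1,1,1,1,1,1,1,2).

Reading off H_k = ker ∂_k / im ∂_{k+1}:

  H_0: rank C_0 − rank ∂_1 = 6 − 5 = 1, and the invariant factors of ∂_1 are all 1, so H_0 ≅ Z.
  H_1: rank ker ∂_1 − rank ∂_2 = (15 − 5) − 10 = 0, and ∂_2 has invariant factor 2 > 1, so H_1 ≅ Z/2.
  H_2: rank ker ∂_2 − rank ∂_3 = (10 − 10) − 0 = 0, and there is no ∂_3, so H_2 ≅ 0.

H_0 = Z,  H_1 = Z/2,  H_2 = 0.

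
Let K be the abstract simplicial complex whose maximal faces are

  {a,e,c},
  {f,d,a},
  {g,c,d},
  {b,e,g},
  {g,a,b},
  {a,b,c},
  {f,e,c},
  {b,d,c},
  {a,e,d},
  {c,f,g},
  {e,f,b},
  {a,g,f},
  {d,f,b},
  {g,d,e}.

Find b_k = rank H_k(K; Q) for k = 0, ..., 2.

K has 7 vertices, 21 edges, 14 triangles.
rank ∂_0 = 0, rank ∂_1 = 6 ⇒ b_0 = 7 − 0 − 6 = 1; all invariant factors of ∂_1 are 1 so no torsion. So H_0 ≅ Z.
rank ∂_1 = 6, rank ∂_2 = 13 ⇒ b_1 = 21 − 6 − 13 = 2; all invariant factors of ∂_2 are 1 so no torsion. So H_1 ≅ Z^2.
rank ∂_2 = 13, rank ∂_3 = 0 ⇒ b_2 = 14 − 13 − 0 = 1. So H_2 ≅ Z.

b_0 = 1, b_1 = 2, b_2 = 1.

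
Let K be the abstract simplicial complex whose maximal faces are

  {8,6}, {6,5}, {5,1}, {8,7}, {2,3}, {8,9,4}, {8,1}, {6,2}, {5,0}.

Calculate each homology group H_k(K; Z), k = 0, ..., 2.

Fix the vertex order 0 < 1 < 2 < 3 < 4 < 5 < 6 < 7 < 8 < 9 and write every simplex with vertices in increasing order. Then dim K = 2 and the simplices of K are:

  0-simplices (10): [0], [1], [2], [3], [4], [5], [6], [7], [8], [9]
  1-simplices (11): [0,5], [1,5], [1,8], [2,3], [2,6], [4,8], [4,9], [5,6], [6,8], [7,8], [8,9]
  2-simplices (1): [4,8,9]

so the chain groups are C_0 ≅ Z^10, C_1 ≅ Z^11, C_2 ≅ Z^1.

Boundary ∂_1: C_1 → C_0 is given by ∂[p,q] = [q] − [p]. For instance
  ∂[7,8] = [8] − [7].
The 10×11 boundary matrix has rank 9 and Smith normal form diag(1,1,1,1,1,1,1,1,1).

The boundary map ∂_2: C_2 → C_1 acts by ∂[p,q,r] = [q,r] − [p,r] + [p,q]. For instance
  ∂[4,8,9] = [8,9] − [4,9] + [4,8].
This gives a 11×1 integer matrix of rank 1; reducing to Smith normal form yields diagonal entries (1).

Now H_k = ker ∂_k / im ∂_{k+1}, so:

  H_0: rank C_0 − rank ∂_1 = 10 − 9 = 1, and the invariant factors of ∂_1 are all 1, so H_0 = Z.
  H_1: rank ker ∂_1 − rank ∂_2 = (11 − 9) − 1 = 1, and the invariant factors of ∂_2 are all 1, so H_1 = Z.
  H_2: rank ker ∂_2 − rank ∂_3 = (1 − 1) − 0 = 0, and there is no ∂_3, so H_2 = 0.

H_0 = Z,  H_1 = Z,  H_2 = 0.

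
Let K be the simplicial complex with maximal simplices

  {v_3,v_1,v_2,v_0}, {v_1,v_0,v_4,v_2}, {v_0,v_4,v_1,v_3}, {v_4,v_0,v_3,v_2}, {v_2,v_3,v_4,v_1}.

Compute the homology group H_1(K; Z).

K has 5 vertices, 10 edges, 10 triangles, 5 3-simplices.
rank ∂_1 = 4, rank ∂_2 = 6 ⇒ b_1 = 10 − 4 − 6 = 0; all invariant factors of ∂_2 are 1 so no torsion. So H_1 ≅ 0.

H_1 = 0.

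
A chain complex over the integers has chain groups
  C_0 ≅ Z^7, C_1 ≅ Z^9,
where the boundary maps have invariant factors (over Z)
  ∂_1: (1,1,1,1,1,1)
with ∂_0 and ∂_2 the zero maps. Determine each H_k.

H_0: b_0 = 7 − 0 − 6 = 1; torsion from ∂_1 factors > 1: none. So H_0 ≅ Z.
H_1: b_1 = 9 − 6 − 0 = 3; torsion from ∂_2 factors > 1: none. So H_1 ≅ Z^3.

H_0 ≅ Z,  H_1 ≅ Z^3.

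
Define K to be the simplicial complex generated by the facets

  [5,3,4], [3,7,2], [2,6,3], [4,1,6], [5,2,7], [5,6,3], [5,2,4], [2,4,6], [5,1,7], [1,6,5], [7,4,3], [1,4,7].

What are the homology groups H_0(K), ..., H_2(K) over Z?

H_0 ≅ Z,  H_1 ≅ Z/2Z,  H_2 = 0.

Take the total order 1 < 2 < 3 < 4 < 5 < 6 < 7 on the vertex set. Then K (dimension 2) consists of the simplices:

  0-simplices (7): [1], [2], [3], [4], [5], [6], [7]
  1-simplices (18): [1,4], [1,5], [1,6], [1,7], [2,3], [2,4], [2,5], [2,6], [2,7], [3,4], [3,5], [3,6], [3,7], [4,5], [4,6], [4,7], [5,6], [5,7]
  2-simplices (12): [1,4,6], [1,4,7], [1,5,6], [1,5,7], [2,3,6], [2,3,7], [2,4,5], [2,4,6], [2,5,7], [3,4,5], [3,4,7], [3,5,6]

so the chain groups are C_0 ≅ Z^7, C_1 ≅ Z^18, C_2 ≅ Z^12.

The boundary map ∂_1: C_1 → C_0 maps an edge to its endpoints' difference, ∂[p,q] = q − p. For instance
  ∂[2,3] = [3] − [2].
As a 7×18 matrix over Z this has rank 6, with invariant factors (1,1,1,1,1,1).

∂_2: C_2 → C_1 sends each 2-simplex [p,q,r] to [q,r] − [p,r] + [p,q]. For instance
  ∂[2,5,7] = [5,7] − [2,7] + [2,5],
  ∂[3,4,7] = [4,7] − [3,7] + [3,4].
The 18×12 boundary matrix has rank 12 and Smith normal form diag(1,1,1,1,1,1,1,1,1,1,1,2).

From H_k ≅ ker(∂_k) / im(∂_{k+1}) we obtain:

  H_0: rank C_0 − rank ∂_1 = 7 − 6 = 1, and the invariant factors of ∂_1 are all 1, so H_0 ≅ Z.
  H_1: rank ker ∂_1 − rank ∂_2 = (18 − 6) − 12 = 0, and ∂_2 has invariant factor 2 > 1, so H_1 ≅ Z/2Z.
  H_2: rank ker ∂_2 − rank ∂_3 = (12 − 12) − 0 = 0, and there is no ∂_3, so H_2 ≅ 0.

(K is a triangulation of the real projective plane RP^2.)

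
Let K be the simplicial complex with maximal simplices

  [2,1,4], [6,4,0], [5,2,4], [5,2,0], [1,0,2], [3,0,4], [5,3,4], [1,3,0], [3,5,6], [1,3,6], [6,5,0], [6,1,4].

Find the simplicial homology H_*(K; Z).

We work with the vertex ordering 0 < 1 < 2 < 3 < 4 < 5 < 6. The simplices of K, each written with vertices in increasing order, are:

  0-simplices (7): [0], [1], [2], [3], [4], [5], [6]
  1-simplices (18): [0,1], [0,2], [0,3], [0,4], [0,5], [0,6], [1,2], [1,3], [1,4], [1,6], [2,4], [2,5], [3,4], [3,5], [3,6], [4,5], [4,6], [5,6]
  2-simplices (12): [0,1,2], [0,1,3], [0,2,5], [0,3,4], [0,4,6], [0,5,6], [1,2,4], [1,3,6], [1,4,6], [2,4,5], [3,4,5], [3,5,6]

Hence C_0 ≅ Z^7, C_1 ≅ Z^18, C_2 ≅ Z^12.

∂_1: C_1 → C_0 sends each edge [p,q] (with p < q) to q − p. For instance
  ∂[1,3] = [3] − [1].
The resulting 7×18 matrix has rank 6, and its Smith normal form has invariant factors (1,1,1,1,1,1).

Boundary ∂_2: C_2 → C_1 acts by ∂[p,q,r] = [q,r] − [p,r] + [p,q]. For instance
  ∂[1,4,6] = [4,6] − [1,6] + [1,4],
  ∂[1,2,4] = [2,4] − [1,4] + [1,2].
As a 18×12 matrix over Z this has rank 12, with invariant factors (1,1,1,1,1,1,1,1,1,1,1,2).

Reading off H_k = ker ∂_k / im ∂_{k+1}:

  H_0: rank C_0 − rank ∂_1 = 7 − 6 = 1, and the invariant factors of ∂_1 are all 1, so H_0 = Z.
  H_1: rank ker ∂_1 − rank ∂_2 = (18 − 6) − 12 = 0, and ∂_2 has invariant factor 2 > 1, so H_1 = Z/2.
  H_2: rank ker ∂_2 − rank ∂_3 = (12 − 12) − 0 = 0, and there is no ∂_3, so H_2 = 0.

H_0 = Z,  H_1 = Z/2,  H_2 = 0.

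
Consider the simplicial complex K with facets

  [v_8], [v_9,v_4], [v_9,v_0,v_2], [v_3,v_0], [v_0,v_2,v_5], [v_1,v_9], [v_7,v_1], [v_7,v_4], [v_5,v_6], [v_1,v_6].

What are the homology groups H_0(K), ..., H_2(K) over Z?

Fix the vertex order v_0 < v_1 < v_2 < v_3 < v_4 < v_5 < v_6 < v_7 < v_8 < v_9 and write every simplex with vertices in increasing order. Then dim K = 2 and the simplices of K are:

  0-simplices (10): [v_0], [v_1], [v_2], [v_3], [v_4], [v_5], [v_6], [v_7], [v_8], [v_9]
  1-simplices (12): [v_0,v_2], [v_0,v_3], [v_0,v_5], [v_0,v_9], [v_1,v_6], [v_1,v_7], [v_1,v_9], [v_2,v_5], [v_2,v_9], [v_4,v_7], [v_4,v_9], [v_5,v_6]
  2-simplices (2): [v_0,v_2,v_5], [v_0,v_2,v_9]

so the chain groups are C_0 ≅ Z^10, C_1 ≅ Z^12, C_2 ≅ Z^2.

The boundary map ∂_1: C_1 → C_0 sends each edge [p,q] (with p < q) to q − p.
The resulting 10×12 matrix has rank 8, and its Smith normal form has invariant factors (1,1,1,1,1,1,1,1).

Boundary ∂_2: C_2 → C_1 maps a triangle to the signed sum of its edges. For instance
  ∂[v_0,v_2,v_9] = [v_2,v_9] − [v_0,v_9] + [v_0,v_2],
  ∂[v_0,v_2,v_5] = [v_2,v_5] − [v_0,v_5] + [v_0,v_2].
The resulting 12×2 matrix has rank 2, and its Smith normal form has invariant factors (1,1).

From H_k ≅ ker(∂_k) / im(∂_{k+1}) we obtain:

  H_0: rank C_0 − rank ∂_1 = 10 − 8 = 2, and the invariant factors of ∂_1 are all 1, so H_0 = Z^2.
  H_1: rank ker ∂_1 − rank ∂_2 = (12 − 8) − 2 = 2, and the invariant factors of ∂_2 are all 1, so H_1 = Z^2.
  H_2: rank ker ∂_2 − rank ∂_3 = (2 − 2) − 0 = 0, and there is no ∂_3, so H_2 = 0.

H_0 = Z^2,  H_1 = Z^2,  H_2 = 0.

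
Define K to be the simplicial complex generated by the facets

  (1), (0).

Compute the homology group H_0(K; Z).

H_0 = Z^2.

Fix the vertex order 0 < 1 and write every simplex with vertices in increasing order. Then dim K = 0 and the simplices of K are:

  0-simplices (2): [0], [1]

giving chain groups C_0 ≅ Z^2.

Computing H_k = (kernel of ∂_k) / (image of ∂_{k+1}):

  H_0: rank C_0 − rank ∂_1 = 2 − 0 = 2, and there is no ∂_1, so H_0 ≅ Z^2.

(K is a triangulation of a set of 2 points.)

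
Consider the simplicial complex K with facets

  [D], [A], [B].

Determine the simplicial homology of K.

H_0 = Z^3.

Order the vertices as A < B < D. Listing each simplex with vertices in this order, K has dimension 0 with simplices:

  0-simplices (3): A, B, D

giving chain groups C_0 ≅ Z^3.

Now H_k = ker ∂_k / im ∂_{k+1}, so:

  H_0: rank C_0 − rank ∂_1 = 3 − 0 = 3, and there is no ∂_1, so H_0 = Z^3.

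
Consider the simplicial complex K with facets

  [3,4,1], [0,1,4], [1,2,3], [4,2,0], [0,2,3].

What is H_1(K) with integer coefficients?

Order the vertices as 0 < 1 < 2 < 3 < 4. Listing each simplex with vertices in this order, K has dimension 2 with simplices:

  0-simplices (5): [0], [1], [2], [3], [4]
  1-simplices (10): [0,1], [0,2], [0,3], [0,4], [1,2], [1,3], [1,4], [2,3], [2,4], [3,4]
  2-simplices (5): [0,1,4], [0,2,3], [0,2,4], [1,2,3], [1,3,4]

giving chain groups C_0 ≅ Z^5, C_1 ≅ Z^10, C_2 ≅ Z^5.

The boundary map ∂_1: C_1 → C_0 maps an edge to its endpoints' difference, ∂[p,q] = q − p.
As a 5×10 matrix over Z this has rank 4, with invariant factors (1,1,1,1).

∂_2: C_2 → C_1 maps a triangle to the signed sum of its edges. For instance
  ∂[0,2,4] = [2,4] − [0,4] + [0,2],
  ∂[0,2,3] = [2,3] − [0,3] + [0,2].
As a 10×5 matrix over Z this has rank 5, with invariant factors (1,1,1,1,1).

Reading off H_k = ker ∂_k / im ∂_{k+1}:

  H_1: rank ker ∂_1 − rank ∂_2 = (10 − 4) − 5 = 1, and the invariant factors of ∂_2 are all 1, so H_1 = Z.

H_1 ≅ Z.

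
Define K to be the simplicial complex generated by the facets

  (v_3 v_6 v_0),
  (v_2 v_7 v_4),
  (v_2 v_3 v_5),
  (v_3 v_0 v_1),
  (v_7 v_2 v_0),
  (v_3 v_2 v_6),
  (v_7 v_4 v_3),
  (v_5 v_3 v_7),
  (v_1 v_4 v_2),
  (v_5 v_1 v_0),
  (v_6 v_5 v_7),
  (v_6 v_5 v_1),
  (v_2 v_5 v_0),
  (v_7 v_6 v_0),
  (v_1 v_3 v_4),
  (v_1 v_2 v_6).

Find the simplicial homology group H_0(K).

H_0 = Z.

Fix the vertex order v_0 < v_1 < v_2 < v_3 < v_4 < v_5 < v_6 < v_7 and write every simplex with vertices in increasing order. Then dim K = 2 and the simplices of K are:

  0-simplices (8): [v_0], [v_1], [v_2], [v_3], [v_4], [v_5], [v_6], [v_7]
  1-simplices (24): (24 of them)
  2-simplices (16): (16 of them)

giving chain groups C_0 ≅ Z^8, C_1 ≅ Z^24, C_2 ≅ Z^16.

Boundary ∂_1: C_1 → C_0 is given by ∂[p,q] = [q] − [p]. For instance
  ∂[v_0,v_7] = [v_7] − [v_0].
This gives a 8×24 integer matrix of rank 7; reducing to Smith normal form yields diagonal entries (1,1,1,1,1,1,1).

Boundary ∂_2: C_2 → C_1 acts by ∂[p,q,r] = [q,r] − [p,r] + [p,q]. For instance
  ∂[v_1,v_2,v_6] = [v_2,v_6] − [v_1,v_6] + [v_1,v_2],
  ∂[v_2,v_3,v_5] = [v_3,v_5] − [v_2,v_5] + [v_2,v_3].
The resulting 24×16 matrix has rank 15, and its Smith normal form has invariant factors (1,1,1,1,1,1,1,1,1,1,1,1,1,1,1).

Computing H_k = (kernel of ∂_k) / (image of ∂_{k+1}):

  H_0: rank C_0 − rank ∂_1 = 8 − 7 = 1, and the invariant factors of ∂_1 are all 1, so H_0 = Z.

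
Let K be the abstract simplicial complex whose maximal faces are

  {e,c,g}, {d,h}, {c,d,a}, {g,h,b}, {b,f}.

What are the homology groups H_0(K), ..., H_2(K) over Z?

Order the vertices as a < b < c < d < e < f < g < h. Listing each simplex with vertices in this order, K has dimension 2 with simplices:

  0-simplices (8): a, b, c, d, e, f, g, h
  1-simplices (11): ac, ad, bf, bg, bh, cd, ce, cg, dh, eg, gh
  2-simplices (3): acd, bgh, ceg

Hence C_0 ≅ Z^8, C_1 ≅ Z^11, C_2 ≅ Z^3.

Boundary ∂_1: C_1 → C_0 is given by ∂[p,q] = [q] − [p]. For instance
  ∂eg = g − e.
The 8×11 boundary matrix has rank 7 and Smith normal form diag(1,1,1,1,1,1,1).

The boundary map ∂_2: C_2 → C_1 maps a triangle to the signed sum of its edges. For instance
  ∂ceg = eg − cg + ce,
  ∂bgh = gh − bh + bg.
The 11×3 boundary matrix has rank 3 and Smith normal form diag(1,1,1).

Reading off H_k = ker ∂_k / im ∂_{k+1}:

  H_0: rank C_0 − rank ∂_1 = 8 − 7 = 1, and the invariant factors of ∂_1 are all 1, so H_0 ≅ Z.
  H_1: rank ker ∂_1 − rank ∂_2 = (11 − 7) − 3 = 1, and the invariant factors of ∂_2 are all 1, so H_1 ≅ Z.
  H_2: rank ker ∂_2 − rank ∂_3 = (3 − 3) − 0 = 0, and there is no ∂_3, so H_2 ≅ 0.

As a check, the Euler characteristic is 8 − 11 + 3 = 0, which agrees with 1 − 1 + 0 = 0.

H_0 = Z,  H_1 = Z,  H_2 = 0.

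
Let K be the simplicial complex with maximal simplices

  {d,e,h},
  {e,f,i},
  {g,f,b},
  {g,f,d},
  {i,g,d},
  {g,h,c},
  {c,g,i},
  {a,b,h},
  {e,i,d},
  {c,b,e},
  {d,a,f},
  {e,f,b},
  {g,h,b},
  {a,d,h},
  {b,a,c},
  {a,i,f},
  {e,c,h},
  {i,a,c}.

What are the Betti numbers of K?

Order the vertices as a < b < c < d < e < f < g < h < i. Listing each simplex with vertices in this order, K has dimension 2 with simplices:

  0-simplices (9): a, b, c, d, e, f, g, h, i
  1-simplices (27): ab, ac, ad, af, ah, ai, bc, be, bf, bg, bh, ce, cg, ch, ci, de, df, dg, dh, di, ef, eh, ei, fg, fi, gh, gi
  2-simplices (18): abc, abh, aci, adf, adh, afi, bce, bef, bfg, bgh, ceh, cgh, cgi, deh, dei, dfg, dgi, efi

giving chain groups C_0 ≅ Z^9, C_1 ≅ Z^27, C_2 ≅ Z^18.

Boundary ∂_1: C_1 → C_0 maps an edge to its endpoints' difference, ∂[p,q] = q − p.
The resulting 9×27 matrix has rank 8, and its Smith normal form has invariant factors (1,1,1,1,1,1,1,1).

The boundary map ∂_2: C_2 → C_1 maps a triangle to the signed sum of its edges. For instance
  ∂bfg = fg − bg + bf,
  ∂abc = bc − ac + ab.
The 27×18 boundary matrix has rank 18 and Smith normal form diag(1,1,1,1,1,1,1,1,1,1,1,1,1,1,1,1,1,2).

Reading off H_k = ker ∂_k / im ∂_{k+1}:

  H_0: rank C_0 − rank ∂_1 = 9 − 8 = 1, and the invariant factors of ∂_1 are all 1, so H_0 = Z.
  H_1: rank ker ∂_1 − rank ∂_2 = (27 − 8) − 18 = 1, and ∂_2 has invariant factor 2 > 1, so H_1 = Z ⊕ Z/2.
  H_2: rank ker ∂_2 − rank ∂_3 = (18 − 18) − 0 = 0, and there is no ∂_3, so H_2 = 0.

As a check, the Euler characteristic is 9 − 27 + 18 = 0, which agrees with 1 − 1 + 0 = 0.

Hence the Betti numbers are b_0 = 1, b_1 = 1, b_2 = 0.

b_0 = 1, b_1 = 1, b_2 = 0.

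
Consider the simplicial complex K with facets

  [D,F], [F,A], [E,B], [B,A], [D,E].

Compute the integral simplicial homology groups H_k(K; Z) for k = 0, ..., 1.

H_0 = Z,  H_1 = Z.

Take the total order A < B < D < E < F on the vertex set. Then K (dimension 1) consists of the simplices:

  0-simplices (5): A, B, D, E, F
  1-simplices (5): AB, AF, BE, DE, DF

giving chain groups C_0 ≅ Z^5, C_1 ≅ Z^5.

∂_1: C_1 → C_0 is given by ∂[p,q] = [q] − [p].
This gives a 5×5 integer matrix of rank 4; reducing to Smith normal form yields diagonal entries (1,1,1,1).

From H_k ≅ ker(∂_k) / im(∂_{k+1}) we obtain:

  H_0: rank C_0 − rank ∂_1 = 5 − 4 = 1, and the invariant factors of ∂_1 are all 1, so H_0 = Z.
  H_1: rank ker ∂_1 − rank ∂_2 = (5 − 4) − 0 = 1, and there is no ∂_2, so H_1 = Z.

(K is a triangulation of the circle S^1.)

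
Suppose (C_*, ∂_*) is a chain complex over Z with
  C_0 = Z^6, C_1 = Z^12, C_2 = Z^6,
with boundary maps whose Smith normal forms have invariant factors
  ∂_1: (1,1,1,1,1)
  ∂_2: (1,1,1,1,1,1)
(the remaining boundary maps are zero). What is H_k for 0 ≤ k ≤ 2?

H_0 ≅ Z,  H_1 ≅ Z,  H_2 = 0.

H_0: b_0 = 6 − 0 − 5 = 1; torsion from ∂_1 factors > 1: none. So H_0 ≅ Z.
H_1: b_1 = 12 − 5 − 6 = 1; torsion from ∂_2 factors > 1: none. So H_1 ≅ Z.
H_2: b_2 = 6 − 6 − 0 = 0; torsion from ∂_3 factors > 1: none. So H_2 ≅ 0.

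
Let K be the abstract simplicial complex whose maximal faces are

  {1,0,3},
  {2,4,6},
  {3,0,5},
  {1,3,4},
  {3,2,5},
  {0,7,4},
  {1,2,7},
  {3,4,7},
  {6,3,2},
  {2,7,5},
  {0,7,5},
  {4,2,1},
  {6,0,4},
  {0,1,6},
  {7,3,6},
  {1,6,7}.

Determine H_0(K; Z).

H_0 = Z.

Fix the vertex order 0 < 1 < 2 < 3 < 4 < 5 < 6 < 7 and write every simplex with vertices in increasing order. Then dim K = 2 and the simplices of K are:

  0-simplices (8): [0], [1], [2], [3], [4], [5], [6], [7]
  1-simplices (24): (24 of them)
  2-simplices (16): [0,1,3], [0,1,6], [0,3,5], [0,4,6], [0,4,7], [0,5,7], [1,2,4], [1,2,7], [1,3,4], [1,6,7], [2,3,5], [2,3,6], [2,4,6], [2,5,7], [3,4,7], [3,6,7]

giving chain groups C_0 ≅ Z^8, C_1 ≅ Z^24, C_2 ≅ Z^16.

∂_1: C_1 → C_0 maps an edge to its endpoints' difference, ∂[p,q] = q − p. For instance
  ∂[3,4] = [4] − [3].
The 8×24 boundary matrix has rank 7 and Smith normal form diag(1,1,1,1,1,1,1).

Boundary ∂_2: C_2 → C_1 maps a triangle to the signed sum of its edges. For instance
  ∂[0,1,3] = [1,3] − [0,3] + [0,1],
  ∂[2,3,6] = [3,6] − [2,6] + [2,3].
As a 24×16 matrix over Z this has rank 15, with invariant factors (1,1,1,1,1,1,1,1,1,1,1,1,1,1,1).

Now H_k = ker ∂_k / im ∂_{k+1}, so:

  H_0: rank C_0 − rank ∂_1 = 8 − 7 = 1, and the invariant factors of ∂_1 are all 1, so H_0 = Z.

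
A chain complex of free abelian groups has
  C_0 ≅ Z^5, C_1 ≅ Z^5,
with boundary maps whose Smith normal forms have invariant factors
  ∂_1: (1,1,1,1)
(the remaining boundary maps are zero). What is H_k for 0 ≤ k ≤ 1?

H_0 ≅ Z,  H_1 ≅ Z.

H_0: b_0 = 5 − 0 − 4 = 1; torsion from ∂_1 factors > 1: none. So H_0 ≅ Z.
H_1: b_1 = 5 − 4 − 0 = 1; torsion from ∂_2 factors > 1: none. So H_1 ≅ Z.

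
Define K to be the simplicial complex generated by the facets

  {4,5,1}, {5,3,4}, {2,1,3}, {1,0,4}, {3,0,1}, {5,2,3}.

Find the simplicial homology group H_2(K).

H_2 = 0.

Fix the vertex order 0 < 1 < 2 < 3 < 4 < 5 and write every simplex with vertices in increasing order. Then dim K = 2 and the simplices of K are:

  0-simplices (6): [0], [1], [2], [3], [4], [5]
  1-simplices (12): [0,1], [0,3], [0,4], [1,2], [1,3], [1,4], [1,5], [2,3], [2,5], [3,4], [3,5], [4,5]
  2-simplices (6): [0,1,3], [0,1,4], [1,2,3], [1,4,5], [2,3,5], [3,4,5]

so the chain groups are C_0 ≅ Z^6, C_1 ≅ Z^12, C_2 ≅ Z^6.

∂_1: C_1 → C_0 sends each edge [p,q] (with p < q) to q − p. For instance
  ∂[3,5] = [5] − [3].
This gives a 6×12 integer matrix of rank 5; reducing to Smith normal form yields diagonal entries (1,1,1,1,1).

∂_2: C_2 → C_1 maps a triangle to the signed sum of its edges. For instance
  ∂[3,4,5] = [4,5] − [3,5] + [3,4],
  ∂[0,1,3] = [1,3] − [0,3] + [0,1].
As a 12×6 matrix over Z this has rank 6, with invariant factors (1,1,1,1,1,1).

Computing H_k = (kernel of ∂_k) / (image of ∂_{k+1}):

  H_2: rank ker ∂_2 − rank ∂_3 = (6 − 6) − 0 = 0, and there is no ∂_3, so H_2 = 0.

(K is a triangulation of the cylinder S^1 x I.)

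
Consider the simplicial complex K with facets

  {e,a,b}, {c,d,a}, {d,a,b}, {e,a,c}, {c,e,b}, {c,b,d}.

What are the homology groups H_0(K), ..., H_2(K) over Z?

H_0 = Z,  H_1 = 0,  H_2 = Z.

K has 5 vertices, 9 edges, 6 triangles.
rank ∂_0 = 0, rank ∂_1 = 4 ⇒ b_0 = 5 − 0 − 4 = 1; all invariant factors of ∂_1 are 1 so no torsion. So H_0 = Z.
rank ∂_1 = 4, rank ∂_2 = 5 ⇒ b_1 = 9 − 4 − 5 = 0; all invariant factors of ∂_2 are 1 so no torsion. So H_1 = 0.
rank ∂_2 = 5, rank ∂_3 = 0 ⇒ b_2 = 6 − 5 − 0 = 1. So H_2 = Z.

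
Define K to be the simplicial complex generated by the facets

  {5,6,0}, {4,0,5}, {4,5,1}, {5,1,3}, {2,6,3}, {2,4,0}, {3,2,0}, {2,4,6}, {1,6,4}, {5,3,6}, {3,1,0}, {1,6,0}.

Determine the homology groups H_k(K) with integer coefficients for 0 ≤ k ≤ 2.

Order the vertices as 0 < 1 < 2 < 3 < 4 < 5 < 6. Listing each simplex with vertices in this order, K has dimension 2 with simplices:

  0-simplices (7): [0], [1], [2], [3], [4], [5], [6]
  1-simplices (18): [0,1], [0,2], [0,3], [0,4], [0,5], [0,6], [1,3], [1,4], [1,5], [1,6], [2,3], [2,4], [2,6], [3,5], [3,6], [4,5], [4,6], [5,6]
  2-simplices (12): [0,1,3], [0,1,6], [0,2,3], [0,2,4], [0,4,5], [0,5,6], [1,3,5], [1,4,5], [1,4,6], [2,3,6], [2,4,6], [3,5,6]

Hence C_0 ≅ Z^7, C_1 ≅ Z^18, C_2 ≅ Z^12.

Boundary ∂_1: C_1 → C_0 sends each edge [p,q] (with p < q) to q − p. For instance
  ∂[4,5] = [5] − [4].
This gives a 7×18 integer matrix of rank 6; reducing to Smith normal form yields diagonal entries (1,1,1,1,1,1).

∂_2: C_2 → C_1 acts by ∂[p,q,r] = [q,r] − [p,r] + [p,q]. For instance
  ∂[1,4,6] = [4,6] − [1,6] + [1,4],
  ∂[0,1,3] = [1,3] − [0,3] + [0,1].
The 18×12 boundary matrix has rank 12 and Smith normal form diag(1,1,1,1,1,1,1,1,1,1,1,2).

From H_k ≅ ker(∂_k) / im(∂_{k+1}) we obtain:

  H_0: rank C_0 − rank ∂_1 = 7 − 6 = 1, and the invariant factors of ∂_1 are all 1, so H_0 = Z.
  H_1: rank ker ∂_1 − rank ∂_2 = (18 − 6) − 12 = 0, and ∂_2 has invariant factor 2 > 1, so H_1 = Z_2.
  H_2: rank ker ∂_2 − rank ∂_3 = (12 − 12) − 0 = 0, and there is no ∂_3, so H_2 = 0.

H_0 ≅ Z,  H_1 ≅ Z_2,  H_2 = 0.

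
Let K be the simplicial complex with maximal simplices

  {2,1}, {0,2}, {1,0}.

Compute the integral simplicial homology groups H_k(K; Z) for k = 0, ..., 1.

H_0 = Z,  H_1 = Z.

We work with the vertex ordering 0 < 1 < 2. The simplices of K, each written with vertices in increasing order, are:

  0-simplices (3): [0], [1], [2]
  1-simplices (3): [0,1], [0,2], [1,2]

so the chain groups are C_0 ≅ Z^3, C_1 ≅ Z^3.

The boundary map ∂_1: C_1 → C_0 is given by ∂[p,q] = [q] − [p].
The resulting 3×3 matrix has rank 2, and its Smith normal form has invariant factors (1,1).

From H_k ≅ ker(∂_k) / im(∂_{k+1}) we obtain:

  H_0: rank C_0 − rank ∂_1 = 3 − 2 = 1, and the invariant factors of ∂_1 are all 1, so H_0 = Z.
  H_1: rank ker ∂_1 − rank ∂_2 = (3 − 2) − 0 = 1, and there is no ∂_2, so H_1 = Z.

As a check, the Euler characteristic is 3 − 3 = 0, which agrees with 1 − 1 = 0.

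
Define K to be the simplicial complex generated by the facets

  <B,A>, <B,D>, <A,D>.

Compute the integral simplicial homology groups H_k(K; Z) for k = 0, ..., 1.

H_0 ≅ Z,  H_1 ≅ Z.

Take the total order A < B < D on the vertex set. Then K (dimension 1) consists of the simplices:

  0-simplices (3): A, B, D
  1-simplices (3): AB, AD, BD

Hence C_0 ≅ Z^3, C_1 ≅ Z^3.

∂_1: C_1 → C_0 is given by ∂[p,q] = [q] − [p].
As a 3×3 matrix over Z this has rank 2, with invariant factors (1,1).

Now H_k = ker ∂_k / im ∂_{k+1}, so:

  H_0: rank C_0 − rank ∂_1 = 3 − 2 = 1, and the invariant factors of ∂_1 are all 1, so H_0 ≅ Z.
  H_1: rank ker ∂_1 − rank ∂_2 = (3 − 2) − 0 = 1, and there is no ∂_2, so H_1 ≅ Z.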